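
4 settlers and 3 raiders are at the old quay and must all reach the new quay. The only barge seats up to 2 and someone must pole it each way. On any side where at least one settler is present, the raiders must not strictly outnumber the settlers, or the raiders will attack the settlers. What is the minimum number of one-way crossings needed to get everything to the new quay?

Counting alone: each trip to the new quay takes at most 2 across and each return brings at least 1 back, so after t trips out (and t−1 returns) at most 2t − (t−1) of the 7 are across; that first reaches 7 at t = 6, so at least 11 crossings are needed.
The plan below uses exactly 11 crossings, so it is optimal:
1. 2 raiders → the new quay.  (the old quay: 4S 1R; the new quay: 0S 2R)
2. 1 raider ← the old quay.  (the old quay: 4S 2R; the new quay: 0S 1R)
3. 2 raiders → the new quay.  (the old quay: 4S 0R; the new quay: 0S 3R)
4. 1 raider ← the old quay.  (the old quay: 4S 1R; the new quay: 0S 2R)
5. 2 settlers → the new quay.  (the old quay: 2S 1R; the new quay: 2S 2R)
6. 1 raider ← the old quay.  (the old quay: 2S 2R; the new quay: 2S 1R)
7. 1 settler and 1 raider → the new quay.  (the old quay: 1S 1R; the new quay: 3S 2R)
8. 1 settler ← the old quay.  (the old quay: 2S 1R; the new quay: 2S 2R)
9. 1 settler and 1 raider → the new quay.  (the old quay: 1S 0R; the new quay: 3S 3R)
10. 1 raider ← the old quay.  (the old quay: 1S 1R; the new quay: 3S 2R)
11. 1 settler and 1 raider → the new quay.  (the old quay: 0S 0R; the new quay: 4S 3R)

11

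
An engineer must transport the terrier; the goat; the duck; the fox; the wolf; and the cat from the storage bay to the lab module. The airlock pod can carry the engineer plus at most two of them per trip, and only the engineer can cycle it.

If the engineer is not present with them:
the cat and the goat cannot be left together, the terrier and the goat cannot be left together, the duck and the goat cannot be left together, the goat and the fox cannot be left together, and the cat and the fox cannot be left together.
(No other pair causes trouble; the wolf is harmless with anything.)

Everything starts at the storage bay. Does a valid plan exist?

1. Engineer goes to the lab module with the fox and the goat.  [the storage bay: the cat, the duck, the terrier, the wolf | the lab module: the fox, the goat]
2. Engineer goes back to the storage bay with the goat.  [the storage bay: the cat, the duck, the goat, the terrier, the wolf | the lab module: the fox]
3. Engineer goes to the lab module with the goat and the terrier.  [the storage bay: the cat, the duck, the wolf | the lab module: the fox, the goat, the terrier]
4. Engineer goes back to the storage bay with the goat.  [the storage bay: the cat, the duck, the goat, the wolf | the lab module: the fox, the terrier]
5. Engineer goes to the lab module with the duck and the goat.  [the storage bay: the cat, the wolf | the lab module: the duck, the fox, the goat, the terrier]
6. Engineer goes back to the storage bay with the goat.  [the storage bay: the cat, the goat, the wolf | the lab module: the duck, the fox, the terrier]
7. Engineer goes to the lab module with the goat and the wolf.  [the storage bay: the cat | the lab module: the duck, the fox, the goat, the terrier, the wolf]
8. Engineer goes back to the storage bay with the goat.  [the storage bay: the cat, the goat | the lab module: the duck, the fox, the terrier, the wolf]
9. Engineer goes to the lab module with the cat and the goat.  [the storage bay: — | the lab module: the cat, the duck, the fox, the goat, the terrier, the wolf]

Yes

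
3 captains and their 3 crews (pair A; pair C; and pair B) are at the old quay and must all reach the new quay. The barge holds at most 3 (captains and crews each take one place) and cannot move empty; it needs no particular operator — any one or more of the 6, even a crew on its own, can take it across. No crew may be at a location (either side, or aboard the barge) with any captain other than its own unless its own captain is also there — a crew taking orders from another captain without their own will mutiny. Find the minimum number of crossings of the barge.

Counting alone: each trip to the new quay takes at most 3 across and each return brings at least 1 back, so after t trips out (and t−1 returns) at most 3t − (t−1) of the 6 are across; that first reaches 6 at t = 3, so at least 5 crossings are needed.
The plan below uses exactly 5 crossings, so it is optimal:
1. captain A and crew A cross → the new quay.
2. captain A crosses ← the old quay.
3. captain A, captain B, and captain C cross → the new quay.
4. crew A crosses ← the old quay.
5. crew A, crew B, and crew C cross → the new quay.

5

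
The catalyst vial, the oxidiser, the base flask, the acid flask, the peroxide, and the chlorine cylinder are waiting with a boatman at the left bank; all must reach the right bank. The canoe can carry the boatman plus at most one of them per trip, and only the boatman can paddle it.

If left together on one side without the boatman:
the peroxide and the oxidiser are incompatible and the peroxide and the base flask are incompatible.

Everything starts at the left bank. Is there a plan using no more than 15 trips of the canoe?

Yes — this plan uses 13 crossings (≤ 15):
1. Boatman goes to the right bank with the peroxide.  [the left bank: the acid flask, the base flask, the catalyst vial, the chlorine cylinder, the oxidiser | the right bank: the peroxide]
2. Boatman goes back to the left bank alone.  [the left bank: the acid flask, the base flask, the catalyst vial, the chlorine cylinder, the oxidiser | the right bank: the peroxide]
3. Boatman goes to the right bank with the catalyst vial.  [the left bank: the acid flask, the base flask, the chlorine cylinder, the oxidiser | the right bank: the catalyst vial, the peroxide]
4. Boatman goes back to the left bank alone.  [the left bank: the acid flask, the base flask, the chlorine cylinder, the oxidiser | the right bank: the catalyst vial, the peroxide]
5. Boatman goes to the right bank with the oxidiser.  [the left bank: the acid flask, the base flask, the chlorine cylinder | the right bank: the catalyst vial, the oxidiser, the peroxide]
6. Boatman goes back to the left bank with the peroxide.  [the left bank: the acid flask, the base flask, the chlorine cylinder, the peroxide | the right bank: the catalyst vial, the oxidiser]
7. Boatman goes to the right bank with the base flask.  [the left bank: the acid flask, the chlorine cylinder, the peroxide | the right bank: the base flask, the catalyst vial, the oxidiser]
8. Boatman goes back to the left bank alone.  [the left bank: the acid flask, the chlorine cylinder, the peroxide | the right bank: the base flask, the catalyst vial, the oxidiser]
9. Boatman goes to the right bank with the acid flask.  [the left bank: the chlorine cylinder, the peroxide | the right bank: the acid flask, the base flask, the catalyst vial, the oxidiser]
10. Boatman goes back to the left bank alone.  [the left bank: the chlorine cylinder, the peroxide | the right bank: the acid flask, the base flask, the catalyst vial, the oxidiser]
11. Boatman goes to the right bank with the chlorine cylinder.  [the left bank: the peroxide | the right bank: the acid flask, the base flask, the catalyst vial, the chlorine cylinder, the oxidiser]
12. Boatman goes back to the left bank alone.  [the left bank: the peroxide | the right bank: the acid flask, the base flask, the catalyst vial, the chlorine cylinder, the oxidiser]
13. Boatman goes to the right bank with the peroxide.  [the left bank: — | the right bank: the acid flask, the base flask, the catalyst vial, the chlorine cylinder, the oxidiser, the peroxide]

Yes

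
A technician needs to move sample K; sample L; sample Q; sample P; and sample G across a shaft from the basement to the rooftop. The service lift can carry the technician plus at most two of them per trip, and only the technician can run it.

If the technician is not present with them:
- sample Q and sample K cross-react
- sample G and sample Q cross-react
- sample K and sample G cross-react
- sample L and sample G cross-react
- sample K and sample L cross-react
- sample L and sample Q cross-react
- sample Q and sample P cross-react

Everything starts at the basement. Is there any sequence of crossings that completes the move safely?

No

Whatever the first load, the items left behind include a forbidden pair without the technician. No opening move is safe, so no plan exists.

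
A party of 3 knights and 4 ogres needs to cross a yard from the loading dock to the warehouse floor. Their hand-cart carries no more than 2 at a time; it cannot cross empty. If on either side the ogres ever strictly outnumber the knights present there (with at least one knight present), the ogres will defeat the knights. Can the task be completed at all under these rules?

No

The ogres already outnumber the knights at the loading dock before anyone moves, so the starting position itself is disallowed.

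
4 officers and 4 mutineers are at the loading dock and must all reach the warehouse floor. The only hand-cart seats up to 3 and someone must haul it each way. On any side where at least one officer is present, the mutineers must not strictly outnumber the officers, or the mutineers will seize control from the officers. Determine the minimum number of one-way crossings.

9

Counting alone: each trip to the warehouse floor takes at most 3 across and each return brings at least 1 back, so after t trips out (and t−1 returns) at most 3t − (t−1) of the 8 are across; that first reaches 8 at t = 4, so at least 7 crossings are needed.
The safety rule pushes this higher. Following every safe sequence of crossings, the most of the 8 that can be at the warehouse floor as the hand-cart arrives there on crossing 7 is 7 — never all 8.
So no plan with fewer than 9 crossings exists, and this one achieves 9:
1. 2 mutineers → the warehouse floor.  (the loading dock: 4O 2M; the warehouse floor: 0O 2M)
2. 1 mutineer ← the loading dock.  (the loading dock: 4O 3M; the warehouse floor: 0O 1M)
3. 3 mutineers → the warehouse floor.  (the loading dock: 4O 0M; the warehouse floor: 0O 4M)
4. 1 mutineer ← the loading dock.  (the loading dock: 4O 1M; the warehouse floor: 0O 3M)
5. 3 officers → the warehouse floor.  (the loading dock: 1O 1M; the warehouse floor: 3O 3M)
6. 1 officer and 1 mutineer ← the loading dock.  (the loading dock: 2O 2M; the warehouse floor: 2O 2M)
7. 2 officers → the warehouse floor.  (the loading dock: 0O 2M; the warehouse floor: 4O 2M)
8. 1 mutineer ← the loading dock.  (the loading dock: 0O 3M; the warehouse floor: 4O 1M)
9. 3 mutineers → the warehouse floor.  (the loading dock: 0O 0M; the warehouse floor: 4O 4M)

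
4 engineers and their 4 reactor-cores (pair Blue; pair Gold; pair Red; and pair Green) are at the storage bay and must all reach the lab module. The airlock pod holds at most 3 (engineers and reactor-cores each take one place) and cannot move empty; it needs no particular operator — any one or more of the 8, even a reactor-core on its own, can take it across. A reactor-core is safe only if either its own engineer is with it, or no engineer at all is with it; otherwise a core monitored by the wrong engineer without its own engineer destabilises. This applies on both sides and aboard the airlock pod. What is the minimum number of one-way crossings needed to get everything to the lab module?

9

Counting alone: each trip to the lab module takes at most 3 across and each return brings at least 1 back, so after t trips out (and t−1 returns) at most 3t − (t−1) of the 8 are across; that first reaches 8 at t = 4, so at least 7 crossings are needed.
The safety rule pushes this higher. Following every safe sequence of crossings, the most of the 8 that can be at the lab module as the airlock pod arrives there on crossing 7 is 7 — never all 8.
So no plan with fewer than 9 crossings exists, and this one achieves 9:
1. engineer Blue and reactor-core Blue cross → the lab module.
2. engineer Blue crosses ← the storage bay.
3. engineer Blue, engineer Gold, and reactor-core Gold cross → the lab module.
4. engineer Blue and reactor-core Blue cross ← the storage bay.
5. engineer Blue, engineer Green, and engineer Red cross → the lab module.
6. reactor-core Gold crosses ← the storage bay.
7. reactor-core Blue and reactor-core Gold cross → the lab module.
8. reactor-core Blue crosses ← the storage bay.
9. reactor-core Blue, reactor-core Green, and reactor-core Red cross → the lab module.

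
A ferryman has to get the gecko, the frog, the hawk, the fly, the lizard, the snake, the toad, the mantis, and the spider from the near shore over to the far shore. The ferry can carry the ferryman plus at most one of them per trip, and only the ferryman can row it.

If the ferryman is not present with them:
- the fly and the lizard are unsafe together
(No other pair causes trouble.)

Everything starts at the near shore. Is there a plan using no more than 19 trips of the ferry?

Yes — this plan uses 17 crossings (≤ 19):
1. Ferryman goes to the far shore with the fly.
2. Ferryman goes back to the near shore alone.
3. Ferryman goes to the far shore with the gecko.
4. Ferryman goes back to the near shore alone.
5. Ferryman goes to the far shore with the frog.
6. Ferryman goes back to the near shore alone.
7. Ferryman goes to the far shore with the hawk.
8. Ferryman goes back to the near shore alone.
9. Ferryman goes to the far shore with the snake.
10. Ferryman goes back to the near shore alone.
11. Ferryman goes to the far shore with the toad.
12. Ferryman goes back to the near shore alone.
13. Ferryman goes to the far shore with the mantis.
14. Ferryman goes back to the near shore alone.
15. Ferryman goes to the far shore with the spider.
16. Ferryman goes back to the near shore alone.
17. Ferryman goes to the far shore with the lizard.

Yes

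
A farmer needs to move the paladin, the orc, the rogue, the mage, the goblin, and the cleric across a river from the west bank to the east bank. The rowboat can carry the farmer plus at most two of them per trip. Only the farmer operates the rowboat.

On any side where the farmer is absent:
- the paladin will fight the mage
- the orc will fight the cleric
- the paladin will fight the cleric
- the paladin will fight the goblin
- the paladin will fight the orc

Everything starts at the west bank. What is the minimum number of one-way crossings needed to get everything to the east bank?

9

Counting alone: the farmer can take at most 2 across per trip to the east bank, so moving all 6 needs at least 3 loaded trips out, with a return between consecutive ones — at least 5 crossings.
The safety rule pushes this higher. Following every safe sequence of crossings, the most of the 6 that can be at the east bank as the rowboat arrives there on crossings 5, 7 is 4, 5 respectively — never all 6.
So no plan with fewer than 9 crossings exists, and this one achieves 9:
1. Farmer goes to the east bank with the orc and the paladin.
2. Farmer goes back to the west bank with the paladin.
3. Farmer goes to the east bank with the paladin and the rogue.
4. Farmer goes back to the west bank with the paladin.
5. Farmer goes to the east bank with the mage and the paladin.
6. Farmer goes back to the west bank with the paladin.
7. Farmer goes to the east bank with the goblin and the paladin.
8. Farmer goes back to the west bank with the paladin.
9. Farmer goes to the east bank with the cleric and the paladin.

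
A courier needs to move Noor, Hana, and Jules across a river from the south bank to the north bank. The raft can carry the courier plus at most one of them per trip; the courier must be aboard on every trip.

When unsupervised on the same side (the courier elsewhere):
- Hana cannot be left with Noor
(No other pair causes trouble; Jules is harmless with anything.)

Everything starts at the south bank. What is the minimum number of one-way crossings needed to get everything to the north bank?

Counting alone: the courier can take at most 1 across per trip to the north bank, so moving all 3 needs at least 3 loaded trips out, with a return between consecutive ones — at least 5 crossings.
The plan below uses exactly 5 crossings, so it is optimal:
1. Courier goes to the north bank with Noor.  [the south bank: Hana, Jules | the north bank: Noor]
2. Courier goes back to the south bank alone.  [the south bank: Hana, Jules | the north bank: Noor]
3. Courier goes to the north bank with Jules.  [the south bank: Hana | the north bank: Jules, Noor]
4. Courier goes back to the south bank alone.  [the south bank: Hana | the north bank: Jules, Noor]
5. Courier goes to the north bank with Hana.  [the south bank: — | the north bank: Hana, Jules, Noor]

5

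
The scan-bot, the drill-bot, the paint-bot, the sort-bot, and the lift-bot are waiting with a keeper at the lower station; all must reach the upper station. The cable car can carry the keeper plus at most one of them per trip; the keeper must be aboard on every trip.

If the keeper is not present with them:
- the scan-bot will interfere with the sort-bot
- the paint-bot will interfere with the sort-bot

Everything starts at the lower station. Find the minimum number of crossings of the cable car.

11

Counting alone: the keeper can take at most 1 across per trip to the upper station, so moving all 5 needs at least 5 loaded trips out, with a return between consecutive ones — at least 9 crossings.
The safety rule pushes this higher. Following every safe sequence of crossings, the most of the 5 that can be at the upper station as the cable car arrives there on crossing 9 is 4 — never all 5.
So no plan with fewer than 11 crossings exists, and this one achieves 11:
1. Keeper goes to the upper station with the sort-bot.  [the lower station: the drill-bot, the lift-bot, the paint-bot, the scan-bot | the upper station: the sort-bot]
2. Keeper goes back to the lower station alone.  [the lower station: the drill-bot, the lift-bot, the paint-bot, the scan-bot | the upper station: the sort-bot]
3. Keeper goes to the upper station with the scan-bot.  [the lower station: the drill-bot, the lift-bot, the paint-bot | the upper station: the scan-bot, the sort-bot]
4. Keeper goes back to the lower station with the sort-bot.  [the lower station: the drill-bot, the lift-bot, the paint-bot, the sort-bot | the upper station: the scan-bot]
5. Keeper goes to the upper station with the paint-bot.  [the lower station: the drill-bot, the lift-bot, the sort-bot | the upper station: the paint-bot, the scan-bot]
6. Keeper goes back to the lower station alone.  [the lower station: the drill-bot, the lift-bot, the sort-bot | the upper station: the paint-bot, the scan-bot]
7. Keeper goes to the upper station with the drill-bot.  [the lower station: the lift-bot, the sort-bot | the upper station: the drill-bot, the paint-bot, the scan-bot]
8. Keeper goes back to the lower station alone.  [the lower station: the lift-bot, the sort-bot | the upper station: the drill-bot, the paint-bot, the scan-bot]
9. Keeper goes to the upper station with the lift-bot.  [the lower station: the sort-bot | the upper station: the drill-bot, the lift-bot, the paint-bot, the scan-bot]
10. Keeper goes back to the lower station alone.  [the lower station: the sort-bot | the upper station: the drill-bot, the lift-bot, the paint-bot, the scan-bot]
11. Keeper goes to the upper station with the sort-bot.  [the lower station: — | the upper station: the drill-bot, the lift-bot, the paint-bot, the scan-bot, the sort-bot]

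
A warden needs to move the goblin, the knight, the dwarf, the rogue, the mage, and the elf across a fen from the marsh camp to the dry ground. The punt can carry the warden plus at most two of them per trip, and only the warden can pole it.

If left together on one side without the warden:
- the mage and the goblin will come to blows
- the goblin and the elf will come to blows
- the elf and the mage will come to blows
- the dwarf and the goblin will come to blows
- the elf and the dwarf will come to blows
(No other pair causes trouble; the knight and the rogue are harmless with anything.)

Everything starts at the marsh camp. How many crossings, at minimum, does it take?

Counting alone: the warden can take at most 2 across per trip to the dry ground, so moving all 6 needs at least 3 loaded trips out, with a return between consecutive ones — at least 5 crossings.
The safety rule pushes this higher. Following every safe sequence of crossings, the most of the 6 that can be at the dry ground as the punt arrives there on crossings 5, 7 is 4, 5 respectively — never all 6.
So no plan with fewer than 9 crossings exists, and this one achieves 9:
1. Warden goes to the dry ground with the elf and the goblin.  [the marsh camp: the dwarf, the knight, the mage, the rogue | the dry ground: the elf, the goblin]
2. Warden goes back to the marsh camp with the goblin.  [the marsh camp: the dwarf, the goblin, the knight, the mage, the rogue | the dry ground: the elf]
3. Warden goes to the dry ground with the goblin and the knight.  [the marsh camp: the dwarf, the mage, the rogue | the dry ground: the elf, the goblin, the knight]
4. Warden goes back to the marsh camp with the goblin.  [the marsh camp: the dwarf, the goblin, the mage, the rogue | the dry ground: the elf, the knight]
5. Warden goes to the dry ground with the goblin and the rogue.  [the marsh camp: the dwarf, the mage | the dry ground: the elf, the goblin, the knight, the rogue]
6. Warden goes back to the marsh camp with the goblin.  [the marsh camp: the dwarf, the goblin, the mage | the dry ground: the elf, the knight, the rogue]
7. Warden goes to the dry ground with the dwarf and the mage.  [the marsh camp: the goblin | the dry ground: the dwarf, the elf, the knight, the mage, the rogue]
8. Warden goes back to the marsh camp with the elf.  [the marsh camp: the elf, the goblin | the dry ground: the dwarf, the knight, the mage, the rogue]
9. Warden goes to the dry ground with the elf and the goblin.  [the marsh camp: — | the dry ground: the dwarf, the elf, the goblin, the knight, the mage, the rogue]

9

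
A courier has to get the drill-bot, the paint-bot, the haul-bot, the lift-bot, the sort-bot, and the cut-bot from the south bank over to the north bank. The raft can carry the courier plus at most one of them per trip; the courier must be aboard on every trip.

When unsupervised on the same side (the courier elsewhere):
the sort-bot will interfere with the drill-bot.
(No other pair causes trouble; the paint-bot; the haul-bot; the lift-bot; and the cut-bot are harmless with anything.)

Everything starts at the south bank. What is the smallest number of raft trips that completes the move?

Counting alone: the courier can take at most 1 across per trip to the north bank, so moving all 6 needs at least 6 loaded trips out, with a return between consecutive ones — at least 11 crossings.
The plan below uses exactly 11 crossings, so it is optimal:
1. Courier goes to the north bank with the drill-bot.
2. Courier goes back to the south bank alone.
3. Courier goes to the north bank with the paint-bot.
4. Courier goes back to the south bank alone.
5. Courier goes to the north bank with the haul-bot.
6. Courier goes back to the south bank alone.
7. Courier goes to the north bank with the lift-bot.
8. Courier goes back to the south bank alone.
9. Courier goes to the north bank with the cut-bot.
10. Courier goes back to the south bank alone.
11. Courier goes to the north bank with the sort-bot.

11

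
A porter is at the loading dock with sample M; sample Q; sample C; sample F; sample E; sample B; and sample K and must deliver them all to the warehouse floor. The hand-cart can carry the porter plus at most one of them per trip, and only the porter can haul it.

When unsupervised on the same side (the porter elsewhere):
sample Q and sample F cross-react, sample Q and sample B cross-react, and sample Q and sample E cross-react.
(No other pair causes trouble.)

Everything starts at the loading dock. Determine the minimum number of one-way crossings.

impossible

Following every safe sequence of crossings from the start, the most of the 7 that can be at the warehouse floor as the hand-cart arrives there on crossings 1, 3, 5, 7, 9 is 1, 2, 3, 4, 5 respectively; the best ever achieved is 5 of 7.
From crossing 11 on, no configuration arises that was not already reachable earlier: only 72 distinct safe configurations (who is on which side, and where the hand-cart is) can ever be reached, none of them has everyone across, and every continuation just revisits them. So no valid plan exists.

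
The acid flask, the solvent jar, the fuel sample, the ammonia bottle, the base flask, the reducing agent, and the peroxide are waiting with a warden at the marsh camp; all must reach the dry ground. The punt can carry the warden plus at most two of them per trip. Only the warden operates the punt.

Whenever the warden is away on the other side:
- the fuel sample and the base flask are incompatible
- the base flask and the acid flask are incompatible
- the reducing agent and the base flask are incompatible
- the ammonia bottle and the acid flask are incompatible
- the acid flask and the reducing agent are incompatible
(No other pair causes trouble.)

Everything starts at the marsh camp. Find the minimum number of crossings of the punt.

11

Counting alone: the warden can take at most 2 across per trip to the dry ground, so moving all 7 needs at least 4 loaded trips out, with a return between consecutive ones — at least 7 crossings.
The safety rule pushes this higher. Following every safe sequence of crossings, the most of the 7 that can be at the dry ground as the punt arrives there on crossings 7, 9 is 5, 6 respectively — never all 7.
So no plan with fewer than 11 crossings exists, and this one achieves 11:
1. Warden goes to the dry ground with the acid flask and the base flask.
2. Warden goes back to the marsh camp with the acid flask.
3. Warden goes to the dry ground with the acid flask and the solvent jar.
4. Warden goes back to the marsh camp with the acid flask.
5. Warden goes to the dry ground with the acid flask and the fuel sample.
6. Warden goes back to the marsh camp with the base flask.
7. Warden goes to the dry ground with the ammonia bottle and the reducing agent.
8. Warden goes back to the marsh camp with the acid flask.
9. Warden goes to the dry ground with the acid flask and the peroxide.
10. Warden goes back to the marsh camp with the acid flask.
11. Warden goes to the dry ground with the acid flask and the base flask.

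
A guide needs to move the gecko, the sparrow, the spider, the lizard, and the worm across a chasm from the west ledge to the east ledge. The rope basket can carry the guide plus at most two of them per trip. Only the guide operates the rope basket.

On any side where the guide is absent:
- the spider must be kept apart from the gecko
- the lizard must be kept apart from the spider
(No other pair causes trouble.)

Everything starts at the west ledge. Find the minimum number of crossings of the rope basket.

Counting alone: the guide can take at most 2 across per trip to the east ledge, so moving all 5 needs at least 3 loaded trips out, with a return between consecutive ones — at least 5 crossings.
The plan below uses exactly 5 crossings, so it is optimal:
1. Guide goes to the east ledge with the spider.
2. Guide goes back to the west ledge alone.
3. Guide goes to the east ledge with the sparrow and the worm.
4. Guide goes back to the west ledge alone.
5. Guide goes to the east ledge with the gecko and the lizard.

5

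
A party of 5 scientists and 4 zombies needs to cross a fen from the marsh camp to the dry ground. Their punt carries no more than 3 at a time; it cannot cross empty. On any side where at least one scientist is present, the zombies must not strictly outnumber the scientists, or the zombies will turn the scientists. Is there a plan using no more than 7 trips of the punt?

Yes

Yes — this plan uses 7 crossings (≤ 7):
1. 3 zombies → the dry ground.  (the marsh camp: 5S 1Z; the dry ground: 0S 3Z)
2. 1 zombie ← the marsh camp.  (the marsh camp: 5S 2Z; the dry ground: 0S 2Z)
3. 3 scientists → the dry ground.  (the marsh camp: 2S 2Z; the dry ground: 3S 2Z)
4. 1 scientist ← the marsh camp.  (the marsh camp: 3S 2Z; the dry ground: 2S 2Z)
5. 2 scientists and 1 zombie → the dry ground.  (the marsh camp: 1S 1Z; the dry ground: 4S 3Z)
6. 1 scientist ← the marsh camp.  (the marsh camp: 2S 1Z; the dry ground: 3S 3Z)
7. 2 scientists and 1 zombie → the dry ground.  (the marsh camp: 0S 0Z; the dry ground: 5S 4Z)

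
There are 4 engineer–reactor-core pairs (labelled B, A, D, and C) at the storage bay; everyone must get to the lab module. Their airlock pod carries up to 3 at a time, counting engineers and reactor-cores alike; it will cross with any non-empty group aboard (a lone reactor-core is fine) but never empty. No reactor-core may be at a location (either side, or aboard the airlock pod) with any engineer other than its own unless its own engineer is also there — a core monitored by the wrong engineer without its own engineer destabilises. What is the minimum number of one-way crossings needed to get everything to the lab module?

Counting alone: each trip to the lab module takes at most 3 across and each return brings at least 1 back, so after t trips out (and t−1 returns) at most 3t − (t−1) of the 8 are across; that first reaches 8 at t = 4, so at least 7 crossings are needed.
The safety rule pushes this higher. Following every safe sequence of crossings, the most of the 8 that can be at the lab module as the airlock pod arrives there on crossing 7 is 7 — never all 8.
So no plan with fewer than 9 crossings exists, and this one achieves 9:
1. engineer B and reactor-core B cross → the lab module.
2. engineer B crosses ← the storage bay.
3. engineer A, engineer B, and reactor-core A cross → the lab module.
4. engineer B and reactor-core B cross ← the storage bay.
5. engineer B, engineer C, and engineer D cross → the lab module.
6. reactor-core A crosses ← the storage bay.
7. reactor-core A and reactor-core B cross → the lab module.
8. reactor-core B crosses ← the storage bay.
9. reactor-core B, reactor-core C, and reactor-core D cross → the lab module.

9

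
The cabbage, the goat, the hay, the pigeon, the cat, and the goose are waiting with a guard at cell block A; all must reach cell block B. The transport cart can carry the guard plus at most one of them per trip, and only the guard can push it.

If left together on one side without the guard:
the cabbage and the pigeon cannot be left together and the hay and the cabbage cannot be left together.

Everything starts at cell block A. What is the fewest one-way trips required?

Counting alone: the guard can take at most 1 across per trip to cell block B, so moving all 6 needs at least 6 loaded trips out, with a return between consecutive ones — at least 11 crossings.
The safety rule pushes this higher. Following every safe sequence of crossings, the most of the 6 that can be at cell block B as the transport cart arrives there on crossing 11 is 5 — never all 6.
So no plan with fewer than 13 crossings exists, and this one achieves 13:
1. Guard goes to cell block B with the cabbage.  [cell block A: the cat, the goat, the goose, the hay, the pigeon | cell block B: the cabbage]
2. Guard goes back to cell block A alone.  [cell block A: the cat, the goat, the goose, the hay, the pigeon | cell block B: the cabbage]
3. Guard goes to cell block B with the goat.  [cell block A: the cat, the goose, the hay, the pigeon | cell block B: the cabbage, the goat]
4. Guard goes back to cell block A alone.  [cell block A: the cat, the goose, the hay, the pigeon | cell block B: the cabbage, the goat]
5. Guard goes to cell block B with the hay.  [cell block A: the cat, the goose, the pigeon | cell block B: the cabbage, the goat, the hay]
6. Guard goes back to cell block A with the cabbage.  [cell block A: the cabbage, the cat, the goose, the pigeon | cell block B: the goat, the hay]
7. Guard goes to cell block B with the pigeon.  [cell block A: the cabbage, the cat, the goose | cell block B: the goat, the hay, the pigeon]
8. Guard goes back to cell block A alone.  [cell block A: the cabbage, the cat, the goose | cell block B: the goat, the hay, the pigeon]
9. Guard goes to cell block B with the cat.  [cell block A: the cabbage, the goose | cell block B: the cat, the goat, the hay, the pigeon]
10. Guard goes back to cell block A alone.  [cell block A: the cabbage, the goose | cell block B: the cat, the goat, the hay, the pigeon]
11. Guard goes to cell block B with the goose.  [cell block A: the cabbage | cell block B: the cat, the goat, the goose, the hay, the pigeon]
12. Guard goes back to cell block A alone.  [cell block A: the cabbage | cell block B: the cat, the goat, the goose, the hay, the pigeon]
13. Guard goes to cell block B with the cabbage.  [cell block A: — | cell block B: the cabbage, the cat, the goat, the goose, the hay, the pigeon]

13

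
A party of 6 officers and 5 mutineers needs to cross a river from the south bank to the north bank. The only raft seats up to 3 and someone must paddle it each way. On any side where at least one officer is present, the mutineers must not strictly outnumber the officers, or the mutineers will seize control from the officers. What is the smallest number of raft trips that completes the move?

Counting alone: each trip to the north bank takes at most 3 across and each return brings at least 1 back, so after t trips out (and t−1 returns) at most 3t − (t−1) of the 11 are across; that first reaches 11 at t = 5, so at least 9 crossings are needed.
The plan below uses exactly 9 crossings, so it is optimal:
1. 3 mutineers → the north bank.  (the south bank: 6O 2M; the north bank: 0O 3M)
2. 1 mutineer ← the south bank.  (the south bank: 6O 3M; the north bank: 0O 2M)
3. 3 officers → the north bank.  (the south bank: 3O 3M; the north bank: 3O 2M)
4. 1 officer ← the south bank.  (the south bank: 4O 3M; the north bank: 2O 2M)
5. 2 officers and 1 mutineer → the north bank.  (the south bank: 2O 2M; the north bank: 4O 3M)
6. 1 officer ← the south bank.  (the south bank: 3O 2M; the north bank: 3O 3M)
7. 2 officers and 1 mutineer → the north bank.  (the south bank: 1O 1M; the north bank: 5O 4M)
8. 1 officer ← the south bank.  (the south bank: 2O 1M; the north bank: 4O 4M)
9. 2 officers and 1 mutineer → the north bank.  (the south bank: 0O 0M; the north bank: 6O 5M)

9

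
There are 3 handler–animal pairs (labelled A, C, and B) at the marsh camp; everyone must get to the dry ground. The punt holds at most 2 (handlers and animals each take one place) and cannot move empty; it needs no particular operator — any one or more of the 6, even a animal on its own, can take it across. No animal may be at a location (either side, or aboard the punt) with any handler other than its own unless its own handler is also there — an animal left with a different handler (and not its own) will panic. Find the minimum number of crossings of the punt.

Counting alone: each trip to the dry ground takes at most 2 across and each return brings at least 1 back, so after t trips out (and t−1 returns) at most 2t − (t−1) of the 6 are across; that first reaches 6 at t = 5, so at least 9 crossings are needed.
The safety rule pushes this higher. Following every safe sequence of crossings, the most of the 6 that can be at the dry ground as the punt arrives there on crossing 9 is 5 — never all 6.
So no plan with fewer than 11 crossings exists, and this one achieves 11:
1. animal A and handler A cross → the dry ground.
2. handler A crosses ← the marsh camp.
3. animal B and animal C cross → the dry ground.
4. animal A crosses ← the marsh camp.
5. handler B and handler C cross → the dry ground.
6. animal C and handler C cross ← the marsh camp.
7. handler A and handler C cross → the dry ground.
8. animal B crosses ← the marsh camp.
9. animal A and animal C cross → the dry ground.
10. handler B crosses ← the marsh camp.
11. animal B and handler B cross → the dry ground.

11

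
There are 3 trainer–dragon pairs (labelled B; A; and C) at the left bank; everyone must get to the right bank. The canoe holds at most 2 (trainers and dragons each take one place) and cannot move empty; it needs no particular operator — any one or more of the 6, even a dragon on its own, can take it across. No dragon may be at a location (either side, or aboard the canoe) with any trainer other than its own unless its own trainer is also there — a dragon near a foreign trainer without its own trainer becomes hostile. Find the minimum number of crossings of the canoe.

Counting alone: each trip to the right bank takes at most 2 across and each return brings at least 1 back, so after t trips out (and t−1 returns) at most 2t − (t−1) of the 6 are across; that first reaches 6 at t = 5, so at least 9 crossings are needed.
The safety rule pushes this higher. Following every safe sequence of crossings, the most of the 6 that can be at the right bank as the canoe arrives there on crossing 9 is 5 — never all 6.
So no plan with fewer than 11 crossings exists, and this one achieves 11:
1. dragon B and trainer B cross → the right bank.
2. trainer B crosses ← the left bank.
3. dragon A and dragon C cross → the right bank.
4. dragon B crosses ← the left bank.
5. trainer A and trainer C cross → the right bank.
6. dragon A and trainer A cross ← the left bank.
7. trainer A and trainer B cross → the right bank.
8. dragon C crosses ← the left bank.
9. dragon A and dragon B cross → the right bank.
10. trainer C crosses ← the left bank.
11. dragon C and trainer C cross → the right bank.

11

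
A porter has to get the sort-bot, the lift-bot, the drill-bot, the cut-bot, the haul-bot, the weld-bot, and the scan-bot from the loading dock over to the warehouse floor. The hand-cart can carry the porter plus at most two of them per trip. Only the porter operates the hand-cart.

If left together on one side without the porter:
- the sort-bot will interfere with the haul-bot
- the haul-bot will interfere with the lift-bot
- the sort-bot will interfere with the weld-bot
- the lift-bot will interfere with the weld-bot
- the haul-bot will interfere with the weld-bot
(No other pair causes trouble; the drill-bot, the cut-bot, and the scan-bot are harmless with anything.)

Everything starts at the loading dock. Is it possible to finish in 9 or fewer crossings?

Counting alone: the porter can take at most 2 across per trip to the warehouse floor, so moving all 7 needs at least 4 loaded trips out, with a return between consecutive ones — at least 7 crossings.
The safety rule pushes this higher. Following every safe sequence of crossings, the most of the 7 that can be at the warehouse floor as the hand-cart arrives there on crossings 7, 9 is 5, 6 respectively — never all 7.
So the move cannot be finished within 9 crossings. (The shortest complete plan takes 11:)
1. Porter goes to the warehouse floor with the haul-bot and the weld-bot.  [the loading dock: the cut-bot, the drill-bot, the lift-bot, the scan-bot, the sort-bot | the warehouse floor: the haul-bot, the weld-bot]
2. Porter goes back to the loading dock with the haul-bot.  [the loading dock: the cut-bot, the drill-bot, the haul-bot, the lift-bot, the scan-bot, the sort-bot | the warehouse floor: the weld-bot]
3. Porter goes to the warehouse floor with the lift-bot and the sort-bot.  [the loading dock: the cut-bot, the drill-bot, the haul-bot, the scan-bot | the warehouse floor: the lift-bot, the sort-bot, the weld-bot]
4. Porter goes back to the loading dock with the weld-bot.  [the loading dock: the cut-bot, the drill-bot, the haul-bot, the scan-bot, the weld-bot | the warehouse floor: the lift-bot, the sort-bot]
5. Porter goes to the warehouse floor with the drill-bot and the haul-bot.  [the loading dock: the cut-bot, the scan-bot, the weld-bot | the warehouse floor: the drill-bot, the haul-bot, the lift-bot, the sort-bot]
6. Porter goes back to the loading dock with the haul-bot.  [the loading dock: the cut-bot, the haul-bot, the scan-bot, the weld-bot | the warehouse floor: the drill-bot, the lift-bot, the sort-bot]
7. Porter goes to the warehouse floor with the cut-bot and the haul-bot.  [the loading dock: the scan-bot, the weld-bot | the warehouse floor: the cut-bot, the drill-bot, the haul-bot, the lift-bot, the sort-bot]
8. Porter goes back to the loading dock with the haul-bot.  [the loading dock: the haul-bot, the scan-bot, the weld-bot | the warehouse floor: the cut-bot, the drill-bot, the lift-bot, the sort-bot]
9. Porter goes to the warehouse floor with the haul-bot and the scan-bot.  [the loading dock: the weld-bot | the warehouse floor: the cut-bot, the drill-bot, the haul-bot, the lift-bot, the scan-bot, the sort-bot]
10. Porter goes back to the loading dock with the haul-bot.  [the loading dock: the haul-bot, the weld-bot | the warehouse floor: the cut-bot, the drill-bot, the lift-bot, the scan-bot, the sort-bot]
11. Porter goes to the warehouse floor with the haul-bot and the weld-bot.  [the loading dock: — | the warehouse floor: the cut-bot, the drill-bot, the haul-bot, the lift-bot, the scan-bot, the sort-bot, the weld-bot]

No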